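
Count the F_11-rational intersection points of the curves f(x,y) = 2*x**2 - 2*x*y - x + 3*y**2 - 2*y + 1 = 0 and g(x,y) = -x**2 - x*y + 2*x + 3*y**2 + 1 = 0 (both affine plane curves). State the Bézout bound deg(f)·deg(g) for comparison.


Common zeros: {(4, 6)}; count = 1; Bézout bound = 4.

deg(f) = 2, deg(g) = 2, so Bézout bound = 4.
Scan x ∈ F_11. For each x, list the y ∈ F_11 with f(x, y) ≡ 0 and those with g(x, y) ≡ 0 (mod 11); the common zeros in that column are the intersection.
  x = 0: f ≡ 0 at y ∈ {3, 5}; g ≡ 0 at y ∈ ∅; common: ∅.
  x = 1: f ≡ 0 at y ∈ {7, 9}; g ≡ 0 at y ∈ ∅; common: ∅.
  x = 2: f ≡ 0 at y ∈ ∅; g ≡ 0 at y ∈ {3, 5}; common: ∅.
  x = 3: f ≡ 0 at y ∈ {1, 9}; g ≡ 0 at y ∈ {6}; common: ∅.
  x = 4: f ≡ 0 at y ∈ {1, 6}; g ≡ 0 at y ∈ {6, 10}; common: {6}.
  x = 5: f ≡ 0 at y ∈ ∅; g ≡ 0 at y ∈ ∅; common: ∅.
  x = 6: f ≡ 0 at y ∈ ∅; g ≡ 0 at y ∈ {5, 8}; common: ∅.
  x = 7: f ≡ 0 at y ∈ ∅; g ≡ 0 at y ∈ ∅; common: ∅.
  x = 8: f ≡ 0 at y ∈ {0, 6}; g ≡ 0 at y ∈ {3, 7}; common: ∅.
  x = 9: f ≡ 0 at y ∈ {0, 3}; g ≡ 0 at y ∈ {7}; common: ∅.
  x = 10: f ≡ 0 at y ∈ ∅; g ≡ 0 at y ∈ {8, 10}; common: ∅.
Collecting: common zeros = {(4, 6)}, so the count is 1.
Comparison with the Bézout bound: 1 ≤ 4 = deg(f)·deg(g), as expected for curves with no common component (the affine F_11-count falls short of the bound because intersections may lie at infinity, over extension fields, or carry multiplicity).


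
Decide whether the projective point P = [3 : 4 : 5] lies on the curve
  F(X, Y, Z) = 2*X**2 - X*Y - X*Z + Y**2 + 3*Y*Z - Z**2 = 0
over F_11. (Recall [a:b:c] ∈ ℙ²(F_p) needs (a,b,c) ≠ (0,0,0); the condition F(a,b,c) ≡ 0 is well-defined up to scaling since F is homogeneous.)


F(3,4,5) ≡ 9 (mod 11); P is NOT on the curve.

Evaluate F(3, 4, 5) term-by-term (mod 11).
  2*X**2 ↦ 2·9·1·1 = 18
  -X*Y ↦ -1·3·4·1 = -12
  -X*Z ↦ -1·3·1·5 = -15
  Y**2 ↦ 1·1·16·1 = 16
  3*Y*Z ↦ 3·1·4·5 = 60
  -Z**2 ↦ -1·1·1·25 = -25
Sum: F(3, 4, 5) = (18) + (-12) + (-15) + (16) + (60) + (-25) = 42.
Reducing mod 11: 42 ≡ 9 (mod 11).
Since F(a, b, c) ≡ 9 ≠ 0 (mod 11), P does NOT lie on the curve.


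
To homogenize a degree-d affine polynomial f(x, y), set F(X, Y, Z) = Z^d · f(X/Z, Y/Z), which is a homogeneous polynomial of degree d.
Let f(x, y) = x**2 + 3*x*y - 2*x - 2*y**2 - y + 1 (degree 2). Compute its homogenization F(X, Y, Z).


F(X, Y, Z) = X**2 + 3*X*Y - 2*X*Z - 2*Y**2 - Y*Z + Z**2

deg(f) = 2.
Substitute x = X/Z, y = Y/Z into f, then multiply by Z^2.
  monomial 1·x^2·y^0 ↦ 1·X^2·Y^0·Z^0.
  monomial 3·x^1·y^1 ↦ 3·X^1·Y^1·Z^0.
  monomial -2·x^1·y^0 ↦ -2·X^1·Y^0·Z^1.
  monomial -2·x^0·y^2 ↦ -2·X^0·Y^2·Z^0.
  monomial -1·x^0·y^1 ↦ -1·X^0·Y^1·Z^1.
  monomial 1·x^0·y^0 ↦ 1·X^0·Y^0·Z^2.
Collecting: F(X, Y, Z) = X**2 + 3*X*Y - 2*X*Z - 2*Y**2 - Y*Z + Z**2.


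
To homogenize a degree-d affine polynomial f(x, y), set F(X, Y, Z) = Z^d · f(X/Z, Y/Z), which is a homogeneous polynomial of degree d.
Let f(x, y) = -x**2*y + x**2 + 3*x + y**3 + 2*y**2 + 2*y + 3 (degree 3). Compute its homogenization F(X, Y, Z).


F(X, Y, Z) = -X**2*Y + X**2*Z + 3*X*Z**2 + Y**3 + 2*Y**2*Z + 2*Y*Z**2 + 3*Z**3

deg(f) = 3.
Substitute x = X/Z, y = Y/Z into f, then multiply by Z^3.
  monomial -1·x^2·y^1 ↦ -1·X^2·Y^1·Z^0.
  monomial 1·x^2·y^0 ↦ 1·X^2·Y^0·Z^1.
  monomial 3·x^1·y^0 ↦ 3·X^1·Y^0·Z^2.
  monomial 1·x^0·y^3 ↦ 1·X^0·Y^3·Z^0.
  monomial 2·x^0·y^2 ↦ 2·X^0·Y^2·Z^1.
  monomial 2·x^0·y^1 ↦ 2·X^0·Y^1·Z^2.
  monomial 3·x^0·y^0 ↦ 3·X^0·Y^0·Z^3.
Collecting: F(X, Y, Z) = -X**2*Y + X**2*Z + 3*X*Z**2 + Y**3 + 2*Y**2*Z + 2*Y*Z**2 + 3*Z**3.


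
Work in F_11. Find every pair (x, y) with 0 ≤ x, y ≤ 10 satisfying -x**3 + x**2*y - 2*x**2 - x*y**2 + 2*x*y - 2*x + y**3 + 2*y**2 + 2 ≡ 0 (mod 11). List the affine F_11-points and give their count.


Affine F_11-points: {(2, 3), (3, 10), (6, 1), (6, 5), (6, 9), (9, 1), (9, 5), (10, 5)}; count = 8.

For each of the 121 pairs (x, y) ∈ F_11², evaluate f(x, y) mod 11. Record the zeros.
  x = 0: [0↦2, 1↦5, 2↦7, 3↦3, 4↦10, 5↦1, 6↦4, 7↦3, 8↦4, 9↦2, 10↦3]  zeros at y ∈ ∅
  x = 1: [0↦8, 1↦2, 2↦4, 3↦9, 4↦1, 5↦8, 6↦3, 7↦3, 8↦3, 9↦9, 10↦5]  zeros at y ∈ ∅
  x = 2: [0↦4, 1↦2, 2↦6, 3↦0, 4↦1, 5↦4, 6↦4, 7↦7, 8↦8, 9↦2, 10↦6]  zeros at y ∈ {3}
  x = 3: [0↦6, 1↦10, 2↦7, 3↦3, 4↦4, 5↦5, 6↦1, 7↦9, 8↦2, 9↦8, 10↦0]  zeros at y ∈ {10}
  x = 4: [0↦8, 1↦9, 2↦1, 3↦1, 4↦4, 5↦5, 6↦10, 7↦3, 8↦1, 9↦10, 10↦3]  zeros at y ∈ ∅
  x = 5: [0↦4, 1↦4, 2↦4, 3↦10, 4↦6, 5↦9, 6↦3, 7↦5, 8↦10, 9↦2, 10↦9]  zeros at y ∈ ∅
  x = 6: [0↦10, 1↦0, 2↦10, 3↦2, 4↦4, 5↦0, 6↦7, 7↦9, 8↦1, 9↦0, 10↦1]  zeros at y ∈ {1, 5, 9}
  x = 7: [0↦9, 1↦2, 2↦2, 3↦4, 4↦3, 5↦5, 6↦5, 7↦9, 8↦1, 9↦9, 10↦6]  zeros at y ∈ ∅
  x = 8: [0↦6, 1↦4, 2↦7, 3↦10, 4↦8, 5↦7, 6↦2, 7↦10, 8↦4, 9↦1, 10↦7]  zeros at y ∈ ∅
  x = 9: [0↦6, 1↦0, 2↦8, 3↦3, 4↦2, 5↦0, 6↦3, 7↦6, 8↦4, 9↦3, 10↦9]  zeros at y ∈ {1, 5}
  x = 10: [0↦3, 1↦6, 2↦10, 3↦10, 4↦1, 5↦0, 6↦2, 7↦2, 8↦6, 9↦9, 10↦6]  zeros at y ∈ {5}
Collecting zeros: affine points = {(2, 3), (3, 10), (6, 1), (6, 5), (6, 9), (9, 1), (9, 5), (10, 5)}.
Total count |C(F_11)_aff| = 8.


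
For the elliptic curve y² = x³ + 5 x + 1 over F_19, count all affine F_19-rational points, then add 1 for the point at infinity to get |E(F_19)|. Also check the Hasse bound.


Affine points = {(0, 1), (0, 18), (1, 8), (1, 11), (2, 0), (3, 9), (3, 10), (4, 3), (4, 16), (6, 0), (10, 5), (10, 14), (11, 0), (16, 4), (16, 15)}; affine count = 15; |E(F_19)| = 16.

Discriminant check: Δ ∝ 4a³ + 27b² = 4·5³ + 27·1² = 4·125 + 27·1 ≡ 14 (mod 19). Nonzero ⇒ E is nonsingular.
For each x ∈ F_19, compute rhs = x³ + 5·x + 1 mod 19, then count y ∈ F_19 with y² ≡ rhs.
  x = 0: rhs = 1, matching y values: 1, 18 (2 points).
  x = 1: rhs = 7, matching y values: 8, 11 (2 points).
  x = 2: rhs = 0, matching y values: 0 (1 points).
  x = 3: rhs = 5, matching y values: 9, 10 (2 points).
  x = 4: rhs = 9, matching y values: 3, 16 (2 points).
  x = 5: rhs = 18, matching y values: none (0 points).
  x = 6: rhs = 0, matching y values: 0 (1 points).
  x = 7: rhs = 18, matching y values: none (0 points).
  x = 8: rhs = 2, matching y values: none (0 points).
  x = 9: rhs = 15, matching y values: none (0 points).
  x = 10: rhs = 6, matching y values: 5, 14 (2 points).
  x = 11: rhs = 0, matching y values: 0 (1 points).
  x = 12: rhs = 3, matching y values: none (0 points).
  x = 13: rhs = 2, matching y values: none (0 points).
  x = 14: rhs = 3, matching y values: none (0 points).
  x = 15: rhs = 12, matching y values: none (0 points).
  x = 16: rhs = 16, matching y values: 4, 15 (2 points).
  x = 17: rhs = 2, matching y values: none (0 points).
  x = 18: rhs = 14, matching y values: none (0 points).
Total affine count: 15.
Full point count |E(F_19)| = 15 + 1 = 16.
Hasse bound: |16 − (19+1)| = |-4| = 4 ≤ 2√19 ≈ 8.7178 ✓.


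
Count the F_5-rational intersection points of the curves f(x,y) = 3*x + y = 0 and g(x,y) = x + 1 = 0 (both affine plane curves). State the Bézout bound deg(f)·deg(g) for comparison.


Common zeros: {(4, 3)}; count = 1; Bézout bound = 1.

deg(f) = 1, deg(g) = 1, so Bézout bound = 1.
Scan x ∈ F_5. For each x, list the y ∈ F_5 with f(x, y) ≡ 0 and those with g(x, y) ≡ 0 (mod 5); the common zeros in that column are the intersection.
  x = 0: f ≡ 0 at y ∈ {0}; g ≡ 0 at y ∈ ∅; common: ∅.
  x = 1: f ≡ 0 at y ∈ {2}; g ≡ 0 at y ∈ ∅; common: ∅.
  x = 2: f ≡ 0 at y ∈ {4}; g ≡ 0 at y ∈ ∅; common: ∅.
  x = 3: f ≡ 0 at y ∈ {1}; g ≡ 0 at y ∈ ∅; common: ∅.
  x = 4: f ≡ 0 at y ∈ {3}; g ≡ 0 at y ∈ {0, 1, 2, 3, 4}; common: {3}.
Collecting: common zeros = {(4, 3)}, so the count is 1.
Comparison with the Bézout bound: 1 ≤ 1 = deg(f)·deg(g), as expected for curves with no common component (the bound is attained).


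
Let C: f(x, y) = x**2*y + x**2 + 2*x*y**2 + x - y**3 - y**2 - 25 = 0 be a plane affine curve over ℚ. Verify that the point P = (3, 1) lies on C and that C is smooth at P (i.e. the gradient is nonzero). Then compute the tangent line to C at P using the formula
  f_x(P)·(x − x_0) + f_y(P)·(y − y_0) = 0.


Tangent line at P: 15*x + 16*y - 61 = 0.

Step 1: f(3, 1) = 0, so P lies on C.
Step 2: partial derivatives
  f_x(x, y) = 2*x*y + 2*x + 2*y**2 + 1, f_y(x, y) = x**2 + 4*x*y - 3*y**2 - 2*y.
  f_x(P) = 15, f_y(P) = 16 (gradient nonzero, so P is smooth).
Step 3: tangent line at P: 15·(x − 3) + 16·(y − 1) = 0.
Expanding: 15*x + 16*y - 61 = 0.


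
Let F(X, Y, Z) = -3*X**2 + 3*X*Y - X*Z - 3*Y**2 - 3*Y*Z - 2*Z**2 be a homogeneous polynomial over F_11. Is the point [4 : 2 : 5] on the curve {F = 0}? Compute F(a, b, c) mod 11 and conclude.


F(4,2,5) ≡ 7 (mod 11); P is NOT on the curve.

Evaluate F(4, 2, 5) term-by-term (mod 11).
  -3*X**2 ↦ -3·16·1·1 = -48
  3*X*Y ↦ 3·4·2·1 = 24
  -X*Z ↦ -1·4·1·5 = -20
  -3*Y**2 ↦ -3·1·4·1 = -12
  -3*Y*Z ↦ -3·1·2·5 = -30
  -2*Z**2 ↦ -2·1·1·25 = -50
Sum: F(4, 2, 5) = (-48) + (24) + (-20) + (-12) + (-30) + (-50) = -136.
Reducing mod 11: -136 ≡ 7 (mod 11).
Since F(a, b, c) ≡ 7 ≠ 0 (mod 11), P does NOT lie on the curve.


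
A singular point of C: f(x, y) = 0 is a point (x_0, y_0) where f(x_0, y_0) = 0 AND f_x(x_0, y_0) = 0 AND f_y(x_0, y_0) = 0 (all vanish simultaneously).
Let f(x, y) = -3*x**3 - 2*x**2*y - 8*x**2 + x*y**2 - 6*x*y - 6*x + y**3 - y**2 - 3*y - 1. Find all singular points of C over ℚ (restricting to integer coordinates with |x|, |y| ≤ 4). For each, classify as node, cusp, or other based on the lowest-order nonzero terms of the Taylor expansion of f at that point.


Singular points: {(-1, 1)}; classification: node.

Compute partial derivatives:
  f_x = -9*x**2 - 4*x*y - 16*x + y**2 - 6*y - 6.
  f_y = -2*x**2 + 2*x*y - 6*x + 3*y**2 - 2*y - 3.
Scan x_0 ∈ {−4, ..., 4}. For each x_0, f_y(x_0, y) is a polynomial in y; find its integer roots y ∈ {−4, ..., 4}, then test f_x and f at those candidates.
  x = -4: f_y(-4, y) = 3*y**2 - 10*y - 11; no integer root y with |y| ≤ 4.
  x = -3: f_y(-3, y) = 3*y**2 - 8*y - 3; vanishes at y ∈ {3}. (-3, 3): f_x = -12 ≠ 0.
  x = -2: f_y(-2, y) = 3*y**2 - 6*y + 1; no integer root y with |y| ≤ 4.
  x = -1: f_y(-1, y) = 3*y**2 - 4*y + 1; vanishes at y ∈ {1}. (-1, 1): f_x = 0, f = 0 — SINGULAR.
  x = 0: f_y(0, y) = 3*y**2 - 2*y - 3; no integer root y with |y| ≤ 4.
  x = 1: f_y(1, y) = 3*y**2 - 11; no integer root y with |y| ≤ 4.
  x = 2: f_y(2, y) = 3*y**2 + 2*y - 23; no integer root y with |y| ≤ 4.
  x = 3: f_y(3, y) = 3*y**2 + 4*y - 39; vanishes at y ∈ {3}. (3, 3): f_x = -180 ≠ 0.
  x = 4: f_y(4, y) = 3*y**2 + 6*y - 59; no integer root y with |y| ≤ 4.
Only singular point on the grid: (-1, 1).
Classify: substitute x = -1 + u, y = 1 + v and expand: f = -3*u**3 - 2*u**2*v - u**2 + u*v**2 + v**3 + v**2.
No constant or linear terms (consistent with a singular point). Quadratic part: -u**2 + v**2. Cubic part: -3*u**3 - 2*u**2*v + u*v**2 + v**3.
The quadratic part v**2 - u**2 = (v − u)(v + u) splits into two distinct linear factors, so there are two distinct tangent lines y − 1 = ±(x − -1) — this is a node (ordinary double point).
Classification: node.


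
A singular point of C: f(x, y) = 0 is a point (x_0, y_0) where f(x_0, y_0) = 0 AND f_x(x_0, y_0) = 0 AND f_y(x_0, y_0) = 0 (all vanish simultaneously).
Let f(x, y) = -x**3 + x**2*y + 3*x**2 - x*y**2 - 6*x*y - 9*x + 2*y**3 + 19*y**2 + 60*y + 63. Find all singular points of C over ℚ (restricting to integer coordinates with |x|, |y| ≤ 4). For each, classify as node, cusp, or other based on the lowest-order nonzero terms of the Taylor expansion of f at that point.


Singular points: {(0, -3)}; classification: cusp.

Compute partial derivatives:
  f_x = -3*x**2 + 2*x*y + 6*x - y**2 - 6*y - 9.
  f_y = x**2 - 2*x*y - 6*x + 6*y**2 + 38*y + 60.
Scan x_0 ∈ {−4, ..., 4}. For each x_0, f_y(x_0, y) is a polynomial in y; find its integer roots y ∈ {−4, ..., 4}, then test f_x and f at those candidates.
  x = -4: f_y(-4, y) = 6*y**2 + 46*y + 100; no integer root y with |y| ≤ 4.
  x = -3: f_y(-3, y) = 6*y**2 + 44*y + 87; no integer root y with |y| ≤ 4.
  x = -2: f_y(-2, y) = 6*y**2 + 42*y + 76; no integer root y with |y| ≤ 4.
  x = -1: f_y(-1, y) = 6*y**2 + 40*y + 67; no integer root y with |y| ≤ 4.
  x = 0: f_y(0, y) = 6*y**2 + 38*y + 60; vanishes at y ∈ {-3}. (0, -3): f_x = 0, f = 0 — SINGULAR.
  x = 1: f_y(1, y) = 6*y**2 + 36*y + 55; no integer root y with |y| ≤ 4.
  x = 2: f_y(2, y) = 6*y**2 + 34*y + 52; no integer root y with |y| ≤ 4.
  x = 3: f_y(3, y) = 6*y**2 + 32*y + 51; no integer root y with |y| ≤ 4.
  x = 4: f_y(4, y) = 6*y**2 + 30*y + 52; no integer root y with |y| ≤ 4.
Only singular point on the grid: (0, -3).
Classify: substitute x = 0 + u, y = -3 + v and expand: f = -u**3 + u**2*v - u*v**2 + 2*v**3 + v**2.
No constant or linear terms (consistent with a singular point). Quadratic part: v**2. Cubic part: -u**3 + u**2*v - u*v**2 + 2*v**3.
The quadratic part v**2 is a perfect square, so there is a single (double) tangent line v = 0, i.e. y = -3. Restricting the cubic part to that line (v = 0) leaves -u**3 ≠ 0, so f is not divisible by v and the branch is v² ≈ u**3 to lowest order — this is a cusp.
Classification: cusp.


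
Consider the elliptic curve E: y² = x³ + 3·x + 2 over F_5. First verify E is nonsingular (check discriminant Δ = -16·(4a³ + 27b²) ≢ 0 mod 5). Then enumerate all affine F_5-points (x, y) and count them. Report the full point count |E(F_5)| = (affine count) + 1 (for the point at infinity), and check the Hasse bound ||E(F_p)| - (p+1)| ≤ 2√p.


Affine points = {(1, 1), (1, 4), (2, 1), (2, 4)}; affine count = 4; |E(F_5)| = 5.

Discriminant check: Δ ∝ 4a³ + 27b² = 4·3³ + 27·2² = 4·27 + 27·4 ≡ 1 (mod 5). Nonzero ⇒ E is nonsingular.
For each x ∈ F_5, compute rhs = x³ + 3·x + 2 mod 5, then count y ∈ F_5 with y² ≡ rhs.
  x = 0: rhs = 2, matching y values: none (0 points).
  x = 1: rhs = 1, matching y values: 1, 4 (2 points).
  x = 2: rhs = 1, matching y values: 1, 4 (2 points).
  x = 3: rhs = 3, matching y values: none (0 points).
  x = 4: rhs = 3, matching y values: none (0 points).
Total affine count: 4.
Full point count |E(F_5)| = 4 + 1 = 5.
Hasse bound: |5 − (5+1)| = |-1| = 1 ≤ 2√5 ≈ 4.4721 ✓.


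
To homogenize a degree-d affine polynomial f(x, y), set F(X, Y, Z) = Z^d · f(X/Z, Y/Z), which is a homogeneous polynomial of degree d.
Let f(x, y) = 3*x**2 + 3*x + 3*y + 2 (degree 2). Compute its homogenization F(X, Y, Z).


F(X, Y, Z) = 3*X**2 + 3*X*Z + 3*Y*Z + 2*Z**2

deg(f) = 2.
Substitute x = X/Z, y = Y/Z into f, then multiply by Z^2.
  monomial 3·x^2·y^0 ↦ 3·X^2·Y^0·Z^0.
  monomial 3·x^1·y^0 ↦ 3·X^1·Y^0·Z^1.
  monomial 3·x^0·y^1 ↦ 3·X^0·Y^1·Z^1.
  monomial 2·x^0·y^0 ↦ 2·X^0·Y^0·Z^2.
Collecting: F(X, Y, Z) = 3*X**2 + 3*X*Z + 3*Y*Z + 2*Z**2.


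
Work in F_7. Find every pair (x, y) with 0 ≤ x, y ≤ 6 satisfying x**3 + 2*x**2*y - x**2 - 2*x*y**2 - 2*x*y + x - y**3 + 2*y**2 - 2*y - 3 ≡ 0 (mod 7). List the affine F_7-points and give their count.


Affine F_7-points: {(0, 2), (1, 2), (1, 3), (2, 6), (3, 2), (3, 4), (4, 0), (6, 5)}; count = 8.

For each of the 49 pairs (x, y) ∈ F_7², evaluate f(x, y) mod 7. Record the zeros.
  x = 0: [0↦4, 1↦3, 2↦0, 3↦3, 4↦6, 5↦3, 6↦2]  zeros at y ∈ {2}
  x = 1: [0↦5, 1↦2, 2↦0, 3↦0, 4↦3, 5↦3, 6↦1]  zeros at y ∈ {2, 3}
  x = 2: [0↦3, 1↦2, 2↦5, 3↦6, 4↦6, 5↦6, 6↦0]  zeros at y ∈ {6}
  x = 3: [0↦4, 1↦2, 2↦0, 3↦6, 4↦0, 5↦4, 6↦5]  zeros at y ∈ {2, 4}
  x = 4: [0↦0, 1↦1, 2↦5, 3↦6, 4↦5, 5↦3, 6↦1]  zeros at y ∈ {0}
  x = 5: [0↦4, 1↦5, 2↦5, 3↦5, 4↦6, 5↦2, 6↦1]  zeros at y ∈ ∅
  x = 6: [0↦1, 1↦6, 2↦6, 3↦2, 4↦2, 5↦0, 6↦4]  zeros at y ∈ {5}
Collecting zeros: affine points = {(0, 2), (1, 2), (1, 3), (2, 6), (3, 2), (3, 4), (4, 0), (6, 5)}.
Total count |C(F_7)_aff| = 8.


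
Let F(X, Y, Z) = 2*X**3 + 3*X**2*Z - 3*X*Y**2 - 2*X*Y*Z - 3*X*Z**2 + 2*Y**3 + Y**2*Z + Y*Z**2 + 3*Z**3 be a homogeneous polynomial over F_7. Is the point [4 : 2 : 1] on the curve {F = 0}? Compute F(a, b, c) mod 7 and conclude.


F(4,2,1) ≡ 6 (mod 7); P is NOT on the curve.

Evaluate F(4, 2, 1) term-by-term (mod 7).
  2*X**3 ↦ 2·64·1·1 = 128
  3*X**2*Z ↦ 3·16·1·1 = 48
  -3*X*Y**2 ↦ -3·4·4·1 = -48
  -2*X*Y*Z ↦ -2·4·2·1 = -16
  -3*X*Z**2 ↦ -3·4·1·1 = -12
  2*Y**3 ↦ 2·1·8·1 = 16
  Y**2*Z ↦ 1·1·4·1 = 4
  Y*Z**2 ↦ 1·1·2·1 = 2
  3*Z**3 ↦ 3·1·1·1 = 3
Sum: F(4, 2, 1) = (128) + (48) + (-48) + (-16) + (-12) + (16) + (4) + (2) + (3) = 125.
Reducing mod 7: 125 ≡ 6 (mod 7).
Since F(a, b, c) ≡ 6 ≠ 0 (mod 7), P does NOT lie on the curve.


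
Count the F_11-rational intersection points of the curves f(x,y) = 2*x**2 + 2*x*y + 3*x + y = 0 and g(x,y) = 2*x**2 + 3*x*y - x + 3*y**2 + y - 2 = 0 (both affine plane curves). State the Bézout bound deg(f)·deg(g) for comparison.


Common zeros: {(2, 6)}; count = 1; Bézout bound = 4.

deg(f) = 2, deg(g) = 2, so Bézout bound = 4.
Scan x ∈ F_11. For each x, list the y ∈ F_11 with f(x, y) ≡ 0 and those with g(x, y) ≡ 0 (mod 11); the common zeros in that column are the intersection.
  x = 0: f ≡ 0 at y ∈ {0}; g ≡ 0 at y ∈ {8, 10}; common: ∅.
  x = 1: f ≡ 0 at y ∈ {2}; g ≡ 0 at y ∈ ∅; common: ∅.
  x = 2: f ≡ 0 at y ∈ {6}; g ≡ 0 at y ∈ {6, 10}; common: {6}.
  x = 3: f ≡ 0 at y ∈ {4}; g ≡ 0 at y ∈ ∅; common: ∅.
  x = 4: f ≡ 0 at y ∈ {0}; g ≡ 0 at y ∈ {7}; common: ∅.
  x = 5: f ≡ 0 at y ∈ ∅; g ≡ 0 at y ∈ {5, 8}; common: ∅.
  x = 6: f ≡ 0 at y ∈ {10}; g ≡ 0 at y ∈ {6}; common: ∅.
  x = 7: f ≡ 0 at y ∈ {6}; g ≡ 0 at y ∈ ∅; common: ∅.
  x = 8: f ≡ 0 at y ∈ {4}; g ≡ 0 at y ∈ {3, 7}; common: ∅.
  x = 9: f ≡ 0 at y ∈ {8}; g ≡ 0 at y ∈ ∅; common: ∅.
  x = 10: f ≡ 0 at y ∈ {10}; g ≡ 0 at y ∈ {3, 5}; common: ∅.
Collecting: common zeros = {(2, 6)}, so the count is 1.
Comparison with the Bézout bound: 1 ≤ 4 = deg(f)·deg(g), as expected for curves with no common component (the affine F_11-count falls short of the bound because intersections may lie at infinity, over extension fields, or carry multiplicity).


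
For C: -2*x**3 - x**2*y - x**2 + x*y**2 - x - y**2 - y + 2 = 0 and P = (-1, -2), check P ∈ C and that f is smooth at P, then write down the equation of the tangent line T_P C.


Tangent line at P: -5*x + 6*y + 7 = 0.

Step 1: f(-1, -2) = 0, so P lies on C.
Step 2: partial derivatives
  f_x(x, y) = -6*x**2 - 2*x*y - 2*x + y**2 - 1, f_y(x, y) = -x**2 + 2*x*y - 2*y - 1.
  f_x(P) = -5, f_y(P) = 6 (gradient nonzero, so P is smooth).
Step 3: tangent line at P: -5·(x − -1) + 6·(y − -2) = 0.
Expanding: -5*x + 6*y + 7 = 0.


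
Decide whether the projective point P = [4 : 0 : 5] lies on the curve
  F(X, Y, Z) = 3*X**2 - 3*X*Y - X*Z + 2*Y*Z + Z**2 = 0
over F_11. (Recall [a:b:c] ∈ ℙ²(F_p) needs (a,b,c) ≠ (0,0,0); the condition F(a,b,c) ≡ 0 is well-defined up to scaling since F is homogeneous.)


F(4,0,5) ≡ 9 (mod 11); P is NOT on the curve.

Evaluate F(4, 0, 5) term-by-term (mod 11).
  3*X**2 ↦ 3·16·1·1 = 48
  -3*X*Y ↦ -3·4·0·1 = 0
  -X*Z ↦ -1·4·1·5 = -20
  2*Y*Z ↦ 2·1·0·5 = 0
  Z**2 ↦ 1·1·1·25 = 25
Sum: F(4, 0, 5) = (48) + (0) + (-20) + (0) + (25) = 53.
Reducing mod 11: 53 ≡ 9 (mod 11).
Since F(a, b, c) ≡ 9 ≠ 0 (mod 11), P does NOT lie on the curve.


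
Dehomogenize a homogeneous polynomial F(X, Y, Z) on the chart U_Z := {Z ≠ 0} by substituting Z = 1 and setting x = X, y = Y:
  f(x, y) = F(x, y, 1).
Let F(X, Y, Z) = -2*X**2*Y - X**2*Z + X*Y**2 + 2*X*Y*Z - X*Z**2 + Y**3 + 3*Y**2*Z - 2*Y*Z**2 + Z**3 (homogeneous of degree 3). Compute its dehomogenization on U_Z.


f(x, y) = -2*x**2*y - x**2 + x*y**2 + 2*x*y - x + y**3 + 3*y**2 - 2*y + 1

On U_Z we set Z = 1. Each monomial c·X^i·Y^j·Z^k in F becomes c·x^i·y^j·1^k = c·x^i·y^j.
Substituting Z = 1: F(X, Y, 1) = -2*x**2*y - x**2 + x*y**2 + 2*x*y - x + y**3 + 3*y**2 - 2*y + 1.
Note: deg(f) ≤ deg(F) = 3; strict inequality happens when F is divisible by Z (lost terms).


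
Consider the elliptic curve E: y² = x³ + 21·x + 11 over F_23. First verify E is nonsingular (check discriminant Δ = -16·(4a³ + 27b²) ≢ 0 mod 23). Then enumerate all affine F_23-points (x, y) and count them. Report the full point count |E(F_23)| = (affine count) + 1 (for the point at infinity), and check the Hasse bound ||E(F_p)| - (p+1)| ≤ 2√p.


Affine points = {(3, 3), (3, 20), (6, 10), (6, 13), (7, 8), (7, 15), (8, 1), (8, 22), (9, 3), (9, 20), (10, 5), (10, 18), (11, 3), (11, 20), (12, 6), (12, 17), (14, 6), (14, 17), (16, 2), (16, 21), (19, 1), (19, 22), (20, 6), (20, 17), (22, 9), (22, 14)}; affine count = 26; |E(F_23)| = 27.

Discriminant check: Δ ∝ 4a³ + 27b² = 4·21³ + 27·11² = 4·9261 + 27·121 ≡ 15 (mod 23). Nonzero ⇒ E is nonsingular.
For each x ∈ F_23, compute rhs = x³ + 21·x + 11 mod 23, then count y ∈ F_23 with y² ≡ rhs.
  x = 0: rhs = 11, matching y values: none (0 points).
  x = 1: rhs = 10, matching y values: none (0 points).
  x = 2: rhs = 15, matching y values: none (0 points).
  x = 3: rhs = 9, matching y values: 3, 20 (2 points).
  x = 4: rhs = 21, matching y values: none (0 points).
  x = 5: rhs = 11, matching y values: none (0 points).
  x = 6: rhs = 8, matching y values: 10, 13 (2 points).
  x = 7: rhs = 18, matching y values: 8, 15 (2 points).
  x = 8: rhs = 1, matching y values: 1, 22 (2 points).
  x = 9: rhs = 9, matching y values: 3, 20 (2 points).
  x = 10: rhs = 2, matching y values: 5, 18 (2 points).
  x = 11: rhs = 9, matching y values: 3, 20 (2 points).
  x = 12: rhs = 13, matching y values: 6, 17 (2 points).
  x = 13: rhs = 20, matching y values: none (0 points).
  x = 14: rhs = 13, matching y values: 6, 17 (2 points).
  x = 15: rhs = 21, matching y values: none (0 points).
  x = 16: rhs = 4, matching y values: 2, 21 (2 points).
  x = 17: rhs = 14, matching y values: none (0 points).
  x = 18: rhs = 11, matching y values: none (0 points).
  x = 19: rhs = 1, matching y values: 1, 22 (2 points).
  x = 20: rhs = 13, matching y values: 6, 17 (2 points).
  x = 21: rhs = 7, matching y values: none (0 points).
  x = 22: rhs = 12, matching y values: 9, 14 (2 points).
Total affine count: 26.
Full point count |E(F_23)| = 26 + 1 = 27.
Hasse bound: |27 − (23+1)| = |3| = 3 ≤ 2√23 ≈ 9.5917 ✓.


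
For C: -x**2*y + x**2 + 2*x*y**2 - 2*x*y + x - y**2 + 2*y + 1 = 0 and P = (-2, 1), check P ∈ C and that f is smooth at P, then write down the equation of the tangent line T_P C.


Tangent line at P: x - 8*y + 10 = 0.

Step 1: f(-2, 1) = 0, so P lies on C.
Step 2: partial derivatives
  f_x(x, y) = -2*x*y + 2*x + 2*y**2 - 2*y + 1, f_y(x, y) = -x**2 + 4*x*y - 2*x - 2*y + 2.
  f_x(P) = 1, f_y(P) = -8 (gradient nonzero, so P is smooth).
Step 3: tangent line at P: 1·(x − -2) + -8·(y − 1) = 0.
Expanding: x - 8*y + 10 = 0.


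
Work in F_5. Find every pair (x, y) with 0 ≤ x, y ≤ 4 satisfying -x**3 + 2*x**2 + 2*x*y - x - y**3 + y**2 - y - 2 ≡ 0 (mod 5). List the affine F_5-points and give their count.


Affine F_5-points: {(2, 4), (4, 3)}; count = 2.

For each of the 25 pairs (x, y) ∈ F_5², evaluate f(x, y) mod 5. Record the zeros.
  x = 0: [0↦3, 1↦2, 2↦2, 3↦2, 4↦1]  zeros at y ∈ ∅
  x = 1: [0↦3, 1↦4, 2↦1, 3↦3, 4↦4]  zeros at y ∈ ∅
  x = 2: [0↦1, 1↦4, 2↦3, 3↦2, 4↦0]  zeros at y ∈ {4}
  x = 3: [0↦1, 1↦1, 2↦2, 3↦3, 4↦3]  zeros at y ∈ ∅
  x = 4: [0↦2, 1↦4, 2↦2, 3↦0, 4↦2]  zeros at y ∈ {3}
Collecting zeros: affine points = {(2, 4), (4, 3)}.
Total count |C(F_5)_aff| = 2.


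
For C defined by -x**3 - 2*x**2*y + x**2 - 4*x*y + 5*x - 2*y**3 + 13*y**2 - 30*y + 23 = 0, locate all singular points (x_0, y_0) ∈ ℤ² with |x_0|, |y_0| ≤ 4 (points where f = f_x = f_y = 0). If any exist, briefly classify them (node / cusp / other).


Singular points: {(-1, 2)}; classification: cusp.

Compute partial derivatives:
  f_x = -3*x**2 - 4*x*y + 2*x - 4*y + 5.
  f_y = -2*x**2 - 4*x - 6*y**2 + 26*y - 30.
Scan x_0 ∈ {−4, ..., 4}. For each x_0, f_y(x_0, y) is a polynomial in y; find its integer roots y ∈ {−4, ..., 4}, then test f_x and f at those candidates.
  x = -4: f_y(-4, y) = -6*y**2 + 26*y - 46; no integer root y with |y| ≤ 4.
  x = -3: f_y(-3, y) = -6*y**2 + 26*y - 36; no integer root y with |y| ≤ 4.
  x = -2: f_y(-2, y) = -6*y**2 + 26*y - 30; no integer root y with |y| ≤ 4.
  x = -1: f_y(-1, y) = -6*y**2 + 26*y - 28; vanishes at y ∈ {2}. (-1, 2): f_x = 0, f = 0 — SINGULAR.
  x = 0: f_y(0, y) = -6*y**2 + 26*y - 30; no integer root y with |y| ≤ 4.
  x = 1: f_y(1, y) = -6*y**2 + 26*y - 36; no integer root y with |y| ≤ 4.
  x = 2: f_y(2, y) = -6*y**2 + 26*y - 46; no integer root y with |y| ≤ 4.
  x = 3: f_y(3, y) = -6*y**2 + 26*y - 60; no integer root y with |y| ≤ 4.
  x = 4: f_y(4, y) = -6*y**2 + 26*y - 78; no integer root y with |y| ≤ 4.
Only singular point on the grid: (-1, 2).
Classify: substitute x = -1 + u, y = 2 + v and expand: f = -u**3 - 2*u**2*v - 2*v**3 + v**2.
No constant or linear terms (consistent with a singular point). Quadratic part: v**2. Cubic part: -u**3 - 2*u**2*v - 2*v**3.
The quadratic part v**2 is a perfect square, so there is a single (double) tangent line v = 0, i.e. y = 2. Restricting the cubic part to that line (v = 0) leaves -u**3 ≠ 0, so f is not divisible by v and the branch is v² ≈ u**3 to lowest order — this is a cusp.
Classification: cusp.


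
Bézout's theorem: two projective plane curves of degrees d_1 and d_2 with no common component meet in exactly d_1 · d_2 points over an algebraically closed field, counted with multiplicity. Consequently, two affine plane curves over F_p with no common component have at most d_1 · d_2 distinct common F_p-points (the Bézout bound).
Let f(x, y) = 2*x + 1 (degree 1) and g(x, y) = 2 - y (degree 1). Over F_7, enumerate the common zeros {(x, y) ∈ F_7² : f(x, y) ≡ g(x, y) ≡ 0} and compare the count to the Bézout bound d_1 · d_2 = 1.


Common zeros: {(3, 2)}; count = 1; Bézout bound = 1.

deg(f) = 1, deg(g) = 1, so Bézout bound = 1.
Scan x ∈ F_7. For each x, list the y ∈ F_7 with f(x, y) ≡ 0 and those with g(x, y) ≡ 0 (mod 7); the common zeros in that column are the intersection.
  x = 0: f ≡ 0 at y ∈ ∅; g ≡ 0 at y ∈ {2}; common: ∅.
  x = 1: f ≡ 0 at y ∈ ∅; g ≡ 0 at y ∈ {2}; common: ∅.
  x = 2: f ≡ 0 at y ∈ ∅; g ≡ 0 at y ∈ {2}; common: ∅.
  x = 3: f ≡ 0 at y ∈ {0, 1, 2, 3, 4, 5, 6}; g ≡ 0 at y ∈ {2}; common: {2}.
  x = 4: f ≡ 0 at y ∈ ∅; g ≡ 0 at y ∈ {2}; common: ∅.
  x = 5: f ≡ 0 at y ∈ ∅; g ≡ 0 at y ∈ {2}; common: ∅.
  x = 6: f ≡ 0 at y ∈ ∅; g ≡ 0 at y ∈ {2}; common: ∅.
Collecting: common zeros = {(3, 2)}, so the count is 1.
Comparison with the Bézout bound: 1 ≤ 1 = deg(f)·deg(g), as expected for curves with no common component (the bound is attained).


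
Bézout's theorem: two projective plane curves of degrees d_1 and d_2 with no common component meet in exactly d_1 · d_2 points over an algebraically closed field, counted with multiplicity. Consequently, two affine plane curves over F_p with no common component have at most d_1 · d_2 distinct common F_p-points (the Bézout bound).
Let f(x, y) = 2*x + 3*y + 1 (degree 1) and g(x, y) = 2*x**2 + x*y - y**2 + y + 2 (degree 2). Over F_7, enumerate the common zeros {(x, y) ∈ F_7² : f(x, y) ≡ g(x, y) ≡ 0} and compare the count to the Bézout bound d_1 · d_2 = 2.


Common zeros: {(0, 2), (6, 5)}; count = 2; Bézout bound = 2.

deg(f) = 1, deg(g) = 2, so Bézout bound = 2.
Scan x ∈ F_7. For each x, list the y ∈ F_7 with f(x, y) ≡ 0 and those with g(x, y) ≡ 0 (mod 7); the common zeros in that column are the intersection.
  x = 0: f ≡ 0 at y ∈ {2}; g ≡ 0 at y ∈ {2, 6}; common: {2}.
  x = 1: f ≡ 0 at y ∈ {6}; g ≡ 0 at y ∈ ∅; common: ∅.
  x = 2: f ≡ 0 at y ∈ {3}; g ≡ 0 at y ∈ {5}; common: ∅.
  x = 3: f ≡ 0 at y ∈ {0}; g ≡ 0 at y ∈ ∅; common: ∅.
  x = 4: f ≡ 0 at y ∈ {4}; g ≡ 0 at y ∈ {6}; common: ∅.
  x = 5: f ≡ 0 at y ∈ {1}; g ≡ 0 at y ∈ ∅; common: ∅.
  x = 6: f ≡ 0 at y ∈ {5}; g ≡ 0 at y ∈ {2, 5}; common: {5}.
Collecting: common zeros = {(0, 2), (6, 5)}, so the count is 2.
Comparison with the Bézout bound: 2 ≤ 2 = deg(f)·deg(g), as expected for curves with no common component (the bound is attained).


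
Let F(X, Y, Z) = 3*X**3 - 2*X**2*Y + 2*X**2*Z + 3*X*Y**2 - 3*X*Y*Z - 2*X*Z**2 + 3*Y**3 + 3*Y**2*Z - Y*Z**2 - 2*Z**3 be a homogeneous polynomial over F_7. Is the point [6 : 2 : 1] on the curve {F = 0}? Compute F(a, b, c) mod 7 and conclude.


F(6,2,1) ≡ 2 (mod 7); P is NOT on the curve.

Evaluate F(6, 2, 1) term-by-term (mod 7).
  3*X**3 ↦ 3·216·1·1 = 648
  -2*X**2*Y ↦ -2·36·2·1 = -144
  2*X**2*Z ↦ 2·36·1·1 = 72
  3*X*Y**2 ↦ 3·6·4·1 = 72
  -3*X*Y*Z ↦ -3·6·2·1 = -36
  -2*X*Z**2 ↦ -2·6·1·1 = -12
  3*Y**3 ↦ 3·1·8·1 = 24
  3*Y**2*Z ↦ 3·1·4·1 = 12
  -Y*Z**2 ↦ -1·1·2·1 = -2
  -2*Z**3 ↦ -2·1·1·1 = -2
Sum: F(6, 2, 1) = (648) + (-144) + (72) + (72) + (-36) + (-12) + (24) + (12) + (-2) + (-2) = 632.
Reducing mod 7: 632 ≡ 2 (mod 7).
Since F(a, b, c) ≡ 2 ≠ 0 (mod 7), P does NOT lie on the curve.


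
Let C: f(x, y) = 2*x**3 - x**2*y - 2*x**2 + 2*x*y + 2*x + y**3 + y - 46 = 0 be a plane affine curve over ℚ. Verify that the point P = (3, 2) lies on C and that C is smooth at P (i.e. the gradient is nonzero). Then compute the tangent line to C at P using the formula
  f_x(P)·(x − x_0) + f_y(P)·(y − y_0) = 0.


Tangent line at P: 36*x + 10*y - 128 = 0.

Step 1: f(3, 2) = 0, so P lies on C.
Step 2: partial derivatives
  f_x(x, y) = 6*x**2 - 2*x*y - 4*x + 2*y + 2, f_y(x, y) = -x**2 + 2*x + 3*y**2 + 1.
  f_x(P) = 36, f_y(P) = 10 (gradient nonzero, so P is smooth).
Step 3: tangent line at P: 36·(x − 3) + 10·(y − 2) = 0.
Expanding: 36*x + 10*y - 128 = 0.


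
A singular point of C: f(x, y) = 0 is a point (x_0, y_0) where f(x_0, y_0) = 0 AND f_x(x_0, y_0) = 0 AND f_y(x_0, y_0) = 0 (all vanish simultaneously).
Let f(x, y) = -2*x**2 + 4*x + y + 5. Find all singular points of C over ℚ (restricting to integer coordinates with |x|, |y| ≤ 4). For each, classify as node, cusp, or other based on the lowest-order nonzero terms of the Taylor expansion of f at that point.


No singular points in the scanned grid; C is smooth there.

Compute partial derivatives:
  f_x = 4 - 4*x.
  f_y = 1.
f_y = 1 is a nonzero constant, so f_y never vanishes: no point (x, y) can satisfy f = f_x = f_y = 0. In particular no (x, y) ∈ {−4, ..., 4}² is singular; the curve is smooth.


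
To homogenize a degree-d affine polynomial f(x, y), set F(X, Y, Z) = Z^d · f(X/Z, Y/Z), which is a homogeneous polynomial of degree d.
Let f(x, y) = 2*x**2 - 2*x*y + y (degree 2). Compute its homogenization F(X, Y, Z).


F(X, Y, Z) = 2*X**2 - 2*X*Y + Y*Z

deg(f) = 2.
Substitute x = X/Z, y = Y/Z into f, then multiply by Z^2.
  monomial 2·x^2·y^0 ↦ 2·X^2·Y^0·Z^0.
  monomial -2·x^1·y^1 ↦ -2·X^1·Y^1·Z^0.
  monomial 1·x^0·y^1 ↦ 1·X^0·Y^1·Z^1.
Collecting: F(X, Y, Z) = 2*X**2 - 2*X*Y + Y*Z.


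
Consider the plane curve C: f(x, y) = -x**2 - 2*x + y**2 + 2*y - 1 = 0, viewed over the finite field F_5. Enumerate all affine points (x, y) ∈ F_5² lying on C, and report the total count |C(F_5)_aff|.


Affine F_5-points: {(1, 4), (2, 4), (4, 0), (4, 3)}; count = 4.

For each of the 25 pairs (x, y) ∈ F_5², evaluate f(x, y) mod 5. Record the zeros.
  x = 0: [0↦4, 1↦2, 2↦2, 3↦4, 4↦3]  zeros at y ∈ ∅
  x = 1: [0↦1, 1↦4, 2↦4, 3↦1, 4↦0]  zeros at y ∈ {4}
  x = 2: [0↦1, 1↦4, 2↦4, 3↦1, 4↦0]  zeros at y ∈ {4}
  x = 3: [0↦4, 1↦2, 2↦2, 3↦4, 4↦3]  zeros at y ∈ ∅
  x = 4: [0↦0, 1↦3, 2↦3, 3↦0, 4↦4]  zeros at y ∈ {0, 3}
Collecting zeros: affine points = {(1, 4), (2, 4), (4, 0), (4, 3)}.
Total count |C(F_5)_aff| = 4.


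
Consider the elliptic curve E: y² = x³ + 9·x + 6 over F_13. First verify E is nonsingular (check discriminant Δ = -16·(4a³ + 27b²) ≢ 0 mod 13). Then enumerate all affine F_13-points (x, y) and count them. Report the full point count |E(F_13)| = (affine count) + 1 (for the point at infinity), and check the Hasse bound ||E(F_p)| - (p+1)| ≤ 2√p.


Affine points = {(1, 4), (1, 9), (6, 4), (6, 9), (7, 3), (7, 10), (9, 6), (9, 7), (10, 2), (10, 11), (12, 3), (12, 10)}; affine count = 12; |E(F_13)| = 13.

Discriminant check: Δ ∝ 4a³ + 27b² = 4·9³ + 27·6² = 4·729 + 27·36 ≡ 1 (mod 13). Nonzero ⇒ E is nonsingular.
For each x ∈ F_13, compute rhs = x³ + 9·x + 6 mod 13, then count y ∈ F_13 with y² ≡ rhs.
  x = 0: rhs = 6, matching y values: none (0 points).
  x = 1: rhs = 3, matching y values: 4, 9 (2 points).
  x = 2: rhs = 6, matching y values: none (0 points).
  x = 3: rhs = 8, matching y values: none (0 points).
  x = 4: rhs = 2, matching y values: none (0 points).
  x = 5: rhs = 7, matching y values: none (0 points).
  x = 6: rhs = 3, matching y values: 4, 9 (2 points).
  x = 7: rhs = 9, matching y values: 3, 10 (2 points).
  x = 8: rhs = 5, matching y values: none (0 points).
  x = 9: rhs = 10, matching y values: 6, 7 (2 points).
  x = 10: rhs = 4, matching y values: 2, 11 (2 points).
  x = 11: rhs = 6, matching y values: none (0 points).
  x = 12: rhs = 9, matching y values: 3, 10 (2 points).
Total affine count: 12.
Full point count |E(F_13)| = 12 + 1 = 13.
Hasse bound: |13 − (13+1)| = |-1| = 1 ≤ 2√13 ≈ 7.2111 ✓.


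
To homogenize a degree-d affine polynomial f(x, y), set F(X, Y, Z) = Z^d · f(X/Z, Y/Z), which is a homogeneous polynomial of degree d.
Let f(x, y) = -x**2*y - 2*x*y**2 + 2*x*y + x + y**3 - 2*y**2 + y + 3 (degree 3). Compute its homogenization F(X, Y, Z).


F(X, Y, Z) = -X**2*Y - 2*X*Y**2 + 2*X*Y*Z + X*Z**2 + Y**3 - 2*Y**2*Z + Y*Z**2 + 3*Z**3

deg(f) = 3.
Substitute x = X/Z, y = Y/Z into f, then multiply by Z^3.
  monomial -1·x^2·y^1 ↦ -1·X^2·Y^1·Z^0.
  monomial -2·x^1·y^2 ↦ -2·X^1·Y^2·Z^0.
  monomial 2·x^1·y^1 ↦ 2·X^1·Y^1·Z^1.
  monomial 1·x^1·y^0 ↦ 1·X^1·Y^0·Z^2.
  monomial 1·x^0·y^3 ↦ 1·X^0·Y^3·Z^0.
  monomial -2·x^0·y^2 ↦ -2·X^0·Y^2·Z^1.
  monomial 1·x^0·y^1 ↦ 1·X^0·Y^1·Z^2.
  monomial 3·x^0·y^0 ↦ 3·X^0·Y^0·Z^3.
Collecting: F(X, Y, Z) = -X**2*Y - 2*X*Y**2 + 2*X*Y*Z + X*Z**2 + Y**3 - 2*Y**2*Z + Y*Z**2 + 3*Z**3.


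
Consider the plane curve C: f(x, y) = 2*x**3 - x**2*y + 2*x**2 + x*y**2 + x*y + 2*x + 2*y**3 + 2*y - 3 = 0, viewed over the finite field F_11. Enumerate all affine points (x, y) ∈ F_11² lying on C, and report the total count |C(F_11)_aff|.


Affine F_11-points: {(1, 10), (2, 8), (3, 7), (4, 0), (5, 3), (5, 8), (7, 2), (7, 3), (7, 8), (9, 5), (10, 5)}; count = 11.

For each of the 121 pairs (x, y) ∈ F_11², evaluate f(x, y) mod 11. Record the zeros.
  x = 0: [0↦8, 1↦1, 2↦6, 3↦2, 4↦1, 5↦4, 6↦1, 7↦4, 8↦3, 9↦10, 10↦4]  zeros at y ∈ ∅
  x = 1: [0↦3, 1↦8, 2↦5, 3↦6, 4↦1, 5↦2, 6↦10, 7↦4, 8↦7, 9↦9, 10↦0]  zeros at y ∈ {10}
  x = 2: [0↦3, 1↦7, 2↦5, 3↦9, 4↦9, 5↦6, 6↦1, 7↦6, 8↦0, 9↦6, 10↦3]  zeros at y ∈ {8}
  x = 3: [0↦9, 1↦10, 2↦7, 3↦1, 4↦4, 5↦6, 6↦8, 7↦0, 8↦5, 9↦2, 10↦3]  zeros at y ∈ {7}
  x = 4: [0↦0, 1↦7, 2↦1, 3↦5, 4↦9, 5↦3, 6↦10, 7↦9, 8↦1, 9↦9, 10↦1]  zeros at y ∈ {0}
  x = 5: [0↦10, 1↦10, 2↦10, 3↦0, 4↦3, 5↦9, 6↦8, 7↦1, 8↦0, 9↦6, 10↦9]  zeros at y ∈ {3, 8}
  x = 6: [0↦7, 1↦9, 2↦2, 3↦9, 4↦9, 5↦3, 6↦3, 7↦10, 8↦3, 9↦5, 10↦6]  zeros at y ∈ ∅
  x = 7: [0↦3, 1↦5, 2↦0, 3↦0, 4↦6, 5↦8, 6↦7, 7↦4, 8↦0, 9↦7, 10↦4]  zeros at y ∈ {2, 3, 8}
  x = 8: [0↦10, 1↦10, 2↦5, 3↦7, 4↦6, 5↦3, 6↦10, 7↦6, 8↦3, 9↦2, 10↦4]  zeros at y ∈ ∅
  x = 9: [0↦7, 1↦3, 2↦7, 3↦9, 4↦10, 5↦0, 6↦2, 7↦6, 8↦2, 9↦2, 10↦7]  zeros at y ∈ {5}
  x = 10: [0↦6, 1↦7, 2↦7, 3↦7, 4↦8, 5↦0, 6↦6, 7↦5, 8↦9, 9↦8, 10↦3]  zeros at y ∈ {5}
Collecting zeros: affine points = {(1, 10), (2, 8), (3, 7), (4, 0), (5, 3), (5, 8), (7, 2), (7, 3), (7, 8), (9, 5), (10, 5)}.
Total count |C(F_11)_aff| = 11.


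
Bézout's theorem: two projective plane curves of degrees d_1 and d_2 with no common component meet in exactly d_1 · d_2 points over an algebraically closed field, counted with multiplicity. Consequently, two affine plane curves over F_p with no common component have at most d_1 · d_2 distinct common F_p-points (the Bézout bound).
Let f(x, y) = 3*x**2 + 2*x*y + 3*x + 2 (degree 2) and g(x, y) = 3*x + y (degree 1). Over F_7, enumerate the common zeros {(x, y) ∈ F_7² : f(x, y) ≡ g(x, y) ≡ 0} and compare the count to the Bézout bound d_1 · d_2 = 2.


Common zeros: ∅; count = 0; Bézout bound = 2.

deg(f) = 2, deg(g) = 1, so Bézout bound = 2.
Scan x ∈ F_7. For each x, list the y ∈ F_7 with f(x, y) ≡ 0 and those with g(x, y) ≡ 0 (mod 7); the common zeros in that column are the intersection.
  x = 0: f ≡ 0 at y ∈ ∅; g ≡ 0 at y ∈ {0}; common: ∅.
  x = 1: f ≡ 0 at y ∈ {3}; g ≡ 0 at y ∈ {4}; common: ∅.
  x = 2: f ≡ 0 at y ∈ {2}; g ≡ 0 at y ∈ {1}; common: ∅.
  x = 3: f ≡ 0 at y ∈ {3}; g ≡ 0 at y ∈ {5}; common: ∅.
  x = 4: f ≡ 0 at y ∈ {1}; g ≡ 0 at y ∈ {2}; common: ∅.
  x = 5: f ≡ 0 at y ∈ {2}; g ≡ 0 at y ∈ {6}; common: ∅.
  x = 6: f ≡ 0 at y ∈ {1}; g ≡ 0 at y ∈ {3}; common: ∅.
Collecting: common zeros = ∅, so the count is 0.
Comparison with the Bézout bound: 0 ≤ 2 = deg(f)·deg(g), as expected for curves with no common component (the affine F_7-count falls short of the bound because intersections may lie at infinity, over extension fields, or carry multiplicity).


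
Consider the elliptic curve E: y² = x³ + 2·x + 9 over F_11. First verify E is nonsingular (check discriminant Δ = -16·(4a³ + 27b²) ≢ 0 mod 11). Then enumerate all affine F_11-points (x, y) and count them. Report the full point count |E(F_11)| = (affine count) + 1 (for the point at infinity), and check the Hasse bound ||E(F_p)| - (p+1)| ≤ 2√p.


Affine points = {(0, 3), (0, 8), (1, 1), (1, 10), (3, 3), (3, 8), (4, 2), (4, 9), (5, 1), (5, 10), (7, 5), (7, 6), (8, 3), (8, 8)}; affine count = 14; |E(F_11)| = 15.

Discriminant check: Δ ∝ 4a³ + 27b² = 4·2³ + 27·9² = 4·8 + 27·81 ≡ 8 (mod 11). Nonzero ⇒ E is nonsingular.
For each x ∈ F_11, compute rhs = x³ + 2·x + 9 mod 11, then count y ∈ F_11 with y² ≡ rhs.
  x = 0: rhs = 9, matching y values: 3, 8 (2 points).
  x = 1: rhs = 1, matching y values: 1, 10 (2 points).
  x = 2: rhs = 10, matching y values: none (0 points).
  x = 3: rhs = 9, matching y values: 3, 8 (2 points).
  x = 4: rhs = 4, matching y values: 2, 9 (2 points).
  x = 5: rhs = 1, matching y values: 1, 10 (2 points).
  x = 6: rhs = 6, matching y values: none (0 points).
  x = 7: rhs = 3, matching y values: 5, 6 (2 points).
  x = 8: rhs = 9, matching y values: 3, 8 (2 points).
  x = 9: rhs = 8, matching y values: none (0 points).
  x = 10: rhs = 6, matching y values: none (0 points).
Total affine count: 14.
Full point count |E(F_11)| = 14 + 1 = 15.
Hasse bound: |15 − (11+1)| = |3| = 3 ≤ 2√11 ≈ 6.6332 ✓.


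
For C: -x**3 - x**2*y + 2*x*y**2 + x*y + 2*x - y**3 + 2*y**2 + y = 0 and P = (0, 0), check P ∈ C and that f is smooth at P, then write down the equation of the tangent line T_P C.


Tangent line at P: 2*x + y = 0.

Step 1: f(0, 0) = 0, so P lies on C.
Step 2: partial derivatives
  f_x(x, y) = -3*x**2 - 2*x*y + 2*y**2 + y + 2, f_y(x, y) = -x**2 + 4*x*y + x - 3*y**2 + 4*y + 1.
  f_x(P) = 2, f_y(P) = 1 (gradient nonzero, so P is smooth).
Step 3: tangent line at P: 2·(x − 0) + 1·(y − 0) = 0.
Expanding: 2*x + y = 0.
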